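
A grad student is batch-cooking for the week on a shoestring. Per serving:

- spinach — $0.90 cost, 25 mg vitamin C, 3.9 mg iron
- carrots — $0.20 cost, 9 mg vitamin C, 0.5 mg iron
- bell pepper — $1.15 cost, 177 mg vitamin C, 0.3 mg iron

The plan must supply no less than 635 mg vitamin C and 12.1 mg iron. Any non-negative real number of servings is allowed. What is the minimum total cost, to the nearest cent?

spinach only: max(635/25, 12.1/3.9) = 25.4 servings → $22.86.
carrots only: max(635/9, 12.1/0.5) = 70.56 servings → $14.11.
bell pepper only: max(635/177, 12.1/0.3) = 40.33 servings → $46.38.
spinach + carrots: the both-tight solution has a negative serving — not a feasible corner.
spinach + bell pepper with both tight: 2.858 servings and 3.184 servings → $6.23.
carrots + bell pepper with both tight: 22.74 servings and 2.431 servings → $7.34.
So the least-cost plan costs $6.23.

$6.23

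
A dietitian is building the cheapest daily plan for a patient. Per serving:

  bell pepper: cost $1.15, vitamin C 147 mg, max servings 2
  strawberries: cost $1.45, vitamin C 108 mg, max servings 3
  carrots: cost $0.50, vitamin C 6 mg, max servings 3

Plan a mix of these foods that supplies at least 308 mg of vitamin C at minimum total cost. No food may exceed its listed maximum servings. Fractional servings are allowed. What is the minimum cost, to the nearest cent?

$2.49

Cost per mg of vitamin C: bell pepper $0.0078, strawberries $0.0134, carrots $0.0833.
Take 2 servings of bell pepper: +294.0 mg vitamin C for $2.30 (total $2.30, still need 14.0 mg).
Take 0.1296 servings of strawberries: +14.0 mg vitamin C for $0.19 (total $2.49, still need 0.0 mg).
Greedy by cheapest-per-mg is optimal for a single linear constraint, so the minimum cost is $2.49.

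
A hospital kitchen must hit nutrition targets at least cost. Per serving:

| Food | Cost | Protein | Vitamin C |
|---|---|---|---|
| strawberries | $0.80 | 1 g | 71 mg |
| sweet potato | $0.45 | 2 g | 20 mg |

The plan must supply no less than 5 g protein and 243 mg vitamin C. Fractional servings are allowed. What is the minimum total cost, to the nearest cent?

$2.94

Check every corner: each single food scaled to meet both minima, and each pair solved so both constraints bind.
strawberries only: max(5/1, 243/71) = 5 servings → $4.00.
sweet potato only: max(5/2, 243/20) = 12.15 servings → $5.47.
strawberries + sweet potato with both tight: 3.164 servings and 0.918 servings → $2.94.
The minimum over all feasible corners is $2.94.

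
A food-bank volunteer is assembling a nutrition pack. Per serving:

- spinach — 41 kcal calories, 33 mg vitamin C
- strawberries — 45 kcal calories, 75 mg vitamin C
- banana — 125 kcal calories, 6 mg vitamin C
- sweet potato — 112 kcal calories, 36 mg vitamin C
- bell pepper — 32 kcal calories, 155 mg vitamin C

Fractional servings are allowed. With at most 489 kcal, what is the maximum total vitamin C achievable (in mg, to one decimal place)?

Vitamin C per kcal: bell pepper 4.844, strawberries 1.667, spinach 0.8049, sweet potato 0.3214, banana 0.048.
With no serving limits, spend the whole calories allowance on bell pepper: 489 kcal / 32 kcal × 155 mg = 2368.6 mg.

2368.6 mg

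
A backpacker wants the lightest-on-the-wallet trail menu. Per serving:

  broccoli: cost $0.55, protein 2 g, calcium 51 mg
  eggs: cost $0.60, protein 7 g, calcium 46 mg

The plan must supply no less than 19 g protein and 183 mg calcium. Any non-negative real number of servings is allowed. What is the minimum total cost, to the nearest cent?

This is a tiny linear program; its minimum lies at a vertex of the feasible set. List the vertices and price them.
broccoli only: max(19/2, 183/51) = 9.5 servings → $5.22.
eggs only: max(19/7, 183/46) = 3.978 servings → $2.39.
broccoli + eggs with both tight: 1.536 servings and 2.275 servings → $2.21.
So the least-cost plan costs $2.21.

$2.21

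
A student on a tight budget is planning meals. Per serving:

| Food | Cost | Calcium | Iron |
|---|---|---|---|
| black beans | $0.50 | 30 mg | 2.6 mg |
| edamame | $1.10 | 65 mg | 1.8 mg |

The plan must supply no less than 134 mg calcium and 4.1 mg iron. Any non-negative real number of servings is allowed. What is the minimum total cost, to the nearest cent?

$2.23

Check every corner: each single food scaled to meet both minima, and each pair solved so both constraints bind.
black beans only: max(134/30, 4.1/2.6) = 4.467 servings → $2.23.
edamame only: max(134/65, 4.1/1.8) = 2.278 servings → $2.51.
black beans + edamame with both tight: 0.22 servings and 1.96 servings → $2.27.
So the least-cost plan costs $2.23.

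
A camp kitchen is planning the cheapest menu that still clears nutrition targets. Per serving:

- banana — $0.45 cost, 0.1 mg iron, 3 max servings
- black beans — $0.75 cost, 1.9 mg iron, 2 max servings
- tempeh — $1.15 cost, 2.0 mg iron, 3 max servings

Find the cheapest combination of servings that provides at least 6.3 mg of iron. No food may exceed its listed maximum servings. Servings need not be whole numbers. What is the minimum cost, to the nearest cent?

$2.94

Cost per mg of iron: black beans $0.3947, tempeh $0.5750, banana $4.5000.
Take 2 servings of black beans: +3.8 mg iron for $1.50 (total $1.50, still need 2.5 mg).
Take 1.25 servings of tempeh: +2.5 mg iron for $1.44 (total $2.94, still need 0.0 mg).
Filling from the cheapest source first is optimal under one linear minimum: $2.94.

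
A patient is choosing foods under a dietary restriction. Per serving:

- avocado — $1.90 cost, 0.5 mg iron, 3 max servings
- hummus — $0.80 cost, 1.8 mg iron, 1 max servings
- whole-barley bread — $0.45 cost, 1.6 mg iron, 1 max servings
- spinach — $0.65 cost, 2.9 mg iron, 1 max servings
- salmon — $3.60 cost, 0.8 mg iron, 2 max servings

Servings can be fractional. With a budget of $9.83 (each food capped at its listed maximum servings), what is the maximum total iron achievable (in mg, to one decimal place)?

8.3 mg

Iron per dollar: spinach 4.462, whole-barley bread 3.556, hummus 2.25, avocado 0.2632, salmon 0.2222.
Take 1 serving of spinach: spends $0.65, +2.9 mg iron (running total 2.9 mg).
Take 1 serving of whole-barley bread: spends $0.45, +1.6 mg iron (running total 4.5 mg).
Take 1 serving of hummus: spends $0.80, +1.8 mg iron (running total 6.3 mg).
Take 3 servings of avocado: spends $5.70, +1.5 mg iron (running total 7.8 mg).
Take 0.6194 servings of salmon: spends $2.23, +0.5 mg iron (running total 8.3 mg).
Greedy by best ratio exhausts the cost allowance optimally: 8.3 mg.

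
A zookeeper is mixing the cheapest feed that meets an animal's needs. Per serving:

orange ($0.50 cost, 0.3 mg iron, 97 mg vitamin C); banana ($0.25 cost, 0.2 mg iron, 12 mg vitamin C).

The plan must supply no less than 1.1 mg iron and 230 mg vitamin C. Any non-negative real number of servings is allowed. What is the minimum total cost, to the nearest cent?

The cheapest plan sits at a corner of the feasible region — with two constraints it uses at most two foods.
orange only: max(1.1/0.3, 230/97) = 3.667 servings → $1.83.
banana only: max(1.1/0.2, 230/12) = 19.17 servings → $4.79.
orange + banana with both tight: 2.076 servings and 2.386 servings → $1.63.
So the least-cost plan costs $1.63.

$1.63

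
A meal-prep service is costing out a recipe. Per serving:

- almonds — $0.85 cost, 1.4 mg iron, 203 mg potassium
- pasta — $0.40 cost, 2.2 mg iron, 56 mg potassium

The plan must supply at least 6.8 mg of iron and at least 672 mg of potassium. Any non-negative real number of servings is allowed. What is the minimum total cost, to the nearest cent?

Check every corner: each single food scaled to meet both minima, and each pair solved so both constraints bind.
almonds only: max(6.8/1.4, 672/203) = 4.857 servings → $4.13.
pasta only: max(6.8/2.2, 672/56) = 12 servings → $4.80.
almonds + pasta with both tight: 2.981 servings and 1.194 servings → $3.01.
The minimum over all feasible corners is $3.01.

$3.01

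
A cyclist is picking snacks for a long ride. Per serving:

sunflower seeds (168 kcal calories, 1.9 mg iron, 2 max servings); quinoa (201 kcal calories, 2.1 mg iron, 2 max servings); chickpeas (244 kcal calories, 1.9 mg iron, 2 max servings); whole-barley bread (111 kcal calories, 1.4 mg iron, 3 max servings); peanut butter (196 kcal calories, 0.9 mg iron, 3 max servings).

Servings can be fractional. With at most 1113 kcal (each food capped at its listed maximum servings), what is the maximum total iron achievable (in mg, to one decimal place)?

Iron per kcal: whole-barley bread 0.01261, sunflower seeds 0.01131, quinoa 0.01045, chickpeas 0.007787, peanut butter 0.004592.
Take 3 servings of whole-barley bread: uses 333 kcal, +4.2 mg iron (running total 4.2 mg).
Take 2 servings of sunflower seeds: uses 336 kcal, +3.8 mg iron (running total 8.0 mg).
Take 2 servings of quinoa: uses 402 kcal, +4.2 mg iron (running total 12.2 mg).
Take 0.1721 servings of chickpeas: uses 42 kcal, +0.3 mg iron (running total 12.5 mg).
Greedy by best ratio exhausts the calories allowance optimally: 12.5 mg.

12.5 mg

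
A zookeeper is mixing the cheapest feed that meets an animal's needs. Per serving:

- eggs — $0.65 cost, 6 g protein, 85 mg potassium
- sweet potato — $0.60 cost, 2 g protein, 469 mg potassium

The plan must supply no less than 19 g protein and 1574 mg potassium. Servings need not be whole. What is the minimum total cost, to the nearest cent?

This is a tiny linear program; its minimum lies at a vertex of the feasible set. List the vertices and price them.
eggs only: max(19/6, 1574/85) = 18.52 servings → $12.04.
sweet potato only: max(19/2, 1574/469) = 9.5 servings → $5.70.
eggs + sweet potato with both tight: 2.18 servings and 2.961 servings → $3.19.
The minimum over all feasible corners is $3.19.

$3.19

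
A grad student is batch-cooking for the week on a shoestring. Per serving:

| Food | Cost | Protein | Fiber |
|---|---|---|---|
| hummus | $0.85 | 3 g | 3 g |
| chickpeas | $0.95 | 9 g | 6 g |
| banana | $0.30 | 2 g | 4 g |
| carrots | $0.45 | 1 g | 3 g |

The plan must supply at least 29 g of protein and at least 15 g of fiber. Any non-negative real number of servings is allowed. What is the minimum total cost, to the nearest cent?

$3.06

Minimising a linear cost over {protein ≥ 29, fiber ≥ 15, servings ≥ 0} — the optimum is at a vertex, using one or two foods.
hummus only: max(29/3, 15/3) = 9.667 servings → $8.22.
chickpeas only: max(29/9, 15/6) = 3.222 servings → $3.06.
banana only: max(29/2, 15/4) = 14.5 servings → $4.35.
carrots only: max(29/1, 15/3) = 29 servings → $13.05.
hummus + chickpeas: the both-tight solution has a negative serving — not a feasible corner.
hummus + banana with both targets exact would need a negative amount; discard.
hummus + carrots: the both-tight solution has a negative serving — not a feasible corner.
chickpeas + banana: the both-tight solution has a negative serving — not a feasible corner.
chickpeas + carrots with both targets exact would need a negative amount; discard.
banana + carrots: the both-tight solution has a negative serving — not a feasible corner.
So the least-cost plan costs $3.06.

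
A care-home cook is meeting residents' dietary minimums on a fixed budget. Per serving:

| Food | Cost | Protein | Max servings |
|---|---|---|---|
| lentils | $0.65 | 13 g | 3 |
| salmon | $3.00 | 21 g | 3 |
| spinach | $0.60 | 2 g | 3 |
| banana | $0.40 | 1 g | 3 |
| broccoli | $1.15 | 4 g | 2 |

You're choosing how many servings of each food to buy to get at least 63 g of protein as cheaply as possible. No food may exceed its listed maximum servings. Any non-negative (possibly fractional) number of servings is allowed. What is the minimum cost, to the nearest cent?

Cost per g of protein: lentils $0.0500, salmon $0.1429, broccoli $0.2875, spinach $0.3000, banana $0.4000.
Take 3 servings of lentils: +39.0 g protein for $1.95 (total $1.95, still need 24.0 g).
Take 1.143 servings of salmon: +24.0 g protein for $3.43 (total $5.38, still need 0.0 g).
Filling from the cheapest source first is optimal under one linear minimum: $5.38.

$5.38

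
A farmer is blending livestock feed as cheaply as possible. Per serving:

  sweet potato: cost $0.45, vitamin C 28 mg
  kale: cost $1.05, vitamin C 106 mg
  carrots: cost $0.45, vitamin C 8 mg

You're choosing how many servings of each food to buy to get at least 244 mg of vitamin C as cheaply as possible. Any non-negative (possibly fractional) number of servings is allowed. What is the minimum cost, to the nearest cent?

Cost per mg of vitamin C: kale $0.0099, sweet potato $0.0161, carrots $0.0563.
With no serving limits, use only kale: 244 mg / 106 mg = 2.302 servings × $1.05 = $2.42.

$2.42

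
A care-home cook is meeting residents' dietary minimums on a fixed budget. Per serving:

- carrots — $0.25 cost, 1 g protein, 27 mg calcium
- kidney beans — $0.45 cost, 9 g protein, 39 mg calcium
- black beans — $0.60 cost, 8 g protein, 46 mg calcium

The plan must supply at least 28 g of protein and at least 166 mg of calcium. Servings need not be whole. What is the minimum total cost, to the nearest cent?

$1.79

Two binding constraints pin down two serving amounts, so the optimal mix uses at most two foods. The candidates are each food alone (scaled to the tighter of protein/calcium) and each pair with both constraints tight.
carrots only: max(28/1, 166/27) = 28 servings → $7.00.
kidney beans only: max(28/9, 166/39) = 4.256 servings → $1.92.
black beans only: max(28/8, 166/46) = 3.609 servings → $2.17.
carrots + kidney beans with both tight: 1.971 servings and 2.892 servings → $1.79.
carrots + black beans with both tight: 0.2353 servings and 3.471 servings → $2.14.
kidney beans + black beans: the both-tight solution has a negative serving — not a feasible corner.
So the least-cost plan costs $1.79.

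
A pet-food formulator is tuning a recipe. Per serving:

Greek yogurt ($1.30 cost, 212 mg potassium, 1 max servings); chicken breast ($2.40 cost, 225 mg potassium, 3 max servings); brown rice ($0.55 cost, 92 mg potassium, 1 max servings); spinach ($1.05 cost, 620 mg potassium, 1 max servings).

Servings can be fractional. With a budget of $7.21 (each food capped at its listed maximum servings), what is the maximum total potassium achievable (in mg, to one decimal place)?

1328.1 mg

Potassium per dollar: spinach 590.5, brown rice 167.3, Greek yogurt 163.1, chicken breast 93.75.
Take 1 serving of spinach: spends $1.05, +620.0 mg potassium (running total 620.0 mg).
Take 1 serving of brown rice: spends $0.55, +92.0 mg potassium (running total 712.0 mg).
Take 1 serving of Greek yogurt: spends $1.30, +212.0 mg potassium (running total 924.0 mg).
Take 1.796 servings of chicken breast: spends $4.31, +404.1 mg potassium (running total 1328.1 mg).
Filling greedily by potassium-per-dollar is optimal for one linear limit, giving 1328.1 mg.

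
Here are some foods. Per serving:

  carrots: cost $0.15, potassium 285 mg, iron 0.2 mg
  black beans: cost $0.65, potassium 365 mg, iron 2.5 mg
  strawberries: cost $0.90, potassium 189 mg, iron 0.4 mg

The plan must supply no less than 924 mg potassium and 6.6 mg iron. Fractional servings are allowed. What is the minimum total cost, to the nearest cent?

$1.72

For a min-cost LP with two ≥-constraints, a basic feasible solution has at most two positive variables.
carrots only: max(924/285, 6.6/0.2) = 33 servings → $4.95.
black beans only: max(924/365, 6.6/2.5) = 2.64 servings → $1.72.
strawberries only: max(924/189, 6.6/0.4) = 16.5 servings → $14.85.
carrots + black beans: the both-tight solution has a negative serving — not a feasible corner.
carrots + strawberries: the both-tight solution has a negative serving — not a feasible corner.
black beans + strawberries with both targets exact would need a negative amount; discard.
So the least-cost plan costs $1.72.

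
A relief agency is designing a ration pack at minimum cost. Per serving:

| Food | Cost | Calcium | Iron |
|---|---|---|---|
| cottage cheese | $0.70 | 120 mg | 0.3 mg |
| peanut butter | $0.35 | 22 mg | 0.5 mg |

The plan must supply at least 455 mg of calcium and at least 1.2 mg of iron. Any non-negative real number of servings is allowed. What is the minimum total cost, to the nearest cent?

$2.69

At the optimum either one food covers both requirements or two foods hit both targets exactly; no other combination can be cheaper.
cottage cheese only: max(455/120, 1.2/0.3) = 4 servings → $2.80.
peanut butter only: max(455/22, 1.2/0.5) = 20.68 servings → $7.24.
cottage cheese + peanut butter with both tight: 3.766 servings and 0.1404 servings → $2.69.
So the least-cost plan costs $2.69.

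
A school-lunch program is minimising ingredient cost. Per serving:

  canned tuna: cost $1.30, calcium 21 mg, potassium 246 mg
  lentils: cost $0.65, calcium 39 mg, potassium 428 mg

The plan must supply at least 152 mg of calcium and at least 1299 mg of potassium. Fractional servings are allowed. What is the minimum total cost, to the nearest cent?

For a min-cost LP with two ≥-constraints, a basic feasible solution has at most two positive variables.
canned tuna only: max(152/21, 1299/246) = 7.238 servings → $9.41.
lentils only: max(152/39, 1299/428) = 3.897 servings → $2.53.
canned tuna + lentils: the both-tight solution has a negative serving — not a feasible corner.
Cheapest feasible corner: $2.53.

$2.53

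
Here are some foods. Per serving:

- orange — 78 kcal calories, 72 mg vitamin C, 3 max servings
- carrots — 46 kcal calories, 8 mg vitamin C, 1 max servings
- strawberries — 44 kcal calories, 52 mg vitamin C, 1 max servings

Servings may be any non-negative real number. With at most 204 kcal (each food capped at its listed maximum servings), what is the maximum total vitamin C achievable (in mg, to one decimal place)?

Vitamin C per kcal: strawberries 1.182, orange 0.9231, carrots 0.1739.
Take 1 serving of strawberries: uses 44 kcal, +52.0 mg vitamin C (running total 52.0 mg).
Take 2.051 servings of orange: uses 160 kcal, +147.7 mg vitamin C (running total 199.7 mg).
Filling greedily by vitamin C-per-kcal is optimal for one linear limit, giving 199.7 mg.

199.7 mg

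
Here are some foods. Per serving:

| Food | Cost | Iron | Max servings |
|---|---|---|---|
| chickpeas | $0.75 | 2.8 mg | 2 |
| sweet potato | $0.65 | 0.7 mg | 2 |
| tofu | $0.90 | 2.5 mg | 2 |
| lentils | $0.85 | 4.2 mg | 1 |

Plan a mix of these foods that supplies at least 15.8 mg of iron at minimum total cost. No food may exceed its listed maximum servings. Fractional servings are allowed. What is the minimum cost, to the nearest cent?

Cost per mg of iron: lentils $0.2024, chickpeas $0.2679, tofu $0.3600, sweet potato $0.9286.
Take 1 serving of lentils: +4.2 mg iron for $0.85 (total $0.85, still need 11.6 mg).
Take 2 servings of chickpeas: +5.6 mg iron for $1.50 (total $2.35, still need 6.0 mg).
Take 2 servings of tofu: +5.0 mg iron for $1.80 (total $4.15, still need 1.0 mg).
Take 1.429 servings of sweet potato: +1.0 mg iron for $0.93 (total $5.08, still need 0.0 mg).
Filling from the cheapest source first is optimal under one linear minimum: $5.08.

$5.08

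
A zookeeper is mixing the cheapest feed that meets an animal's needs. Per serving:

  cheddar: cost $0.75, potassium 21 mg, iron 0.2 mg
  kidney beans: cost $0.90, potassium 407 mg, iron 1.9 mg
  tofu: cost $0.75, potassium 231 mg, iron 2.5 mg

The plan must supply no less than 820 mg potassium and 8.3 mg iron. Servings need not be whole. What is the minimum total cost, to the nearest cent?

Check every corner: each single food scaled to meet both minima, and each pair solved so both constraints bind.
cheddar only: max(820/21, 8.3/0.2) = 41.5 servings → $31.12.
kidney beans only: max(820/407, 8.3/1.9) = 4.368 servings → $3.93.
tofu only: max(820/231, 8.3/2.5) = 3.55 servings → $2.66.
cheddar + kidney beans: intersection lies outside the first quadrant.
cheddar + tofu with both tight: 21.06 servings and 1.635 servings → $17.02.
kidney beans + tofu with both tight: 0.2293 servings and 3.146 servings → $2.57.
So the least-cost plan costs $2.57.

$2.57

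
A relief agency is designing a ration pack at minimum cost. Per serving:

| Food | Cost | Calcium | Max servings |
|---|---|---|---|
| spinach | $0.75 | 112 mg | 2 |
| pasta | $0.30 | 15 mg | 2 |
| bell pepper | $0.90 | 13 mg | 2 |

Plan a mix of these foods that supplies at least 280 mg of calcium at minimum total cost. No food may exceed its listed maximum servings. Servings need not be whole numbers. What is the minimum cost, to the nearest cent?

$3.90

Cost per mg of calcium: spinach $0.0067, pasta $0.0200, bell pepper $0.0692.
Take 2 servings of spinach: +224.0 mg calcium for $1.50 (total $1.50, still need 56.0 mg).
Take 2 servings of pasta: +30.0 mg calcium for $0.60 (total $2.10, still need 26.0 mg).
Take 2 servings of bell pepper: +26.0 mg calcium for $1.80 (total $3.90, still need 0.0 mg).
Filling from the cheapest source first is optimal under one linear minimum: $3.90.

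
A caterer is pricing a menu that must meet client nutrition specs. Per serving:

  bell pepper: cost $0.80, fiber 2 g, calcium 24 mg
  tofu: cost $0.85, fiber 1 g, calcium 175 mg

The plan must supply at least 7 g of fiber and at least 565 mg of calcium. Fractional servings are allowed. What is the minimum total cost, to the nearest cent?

$4.13

The cheapest plan sits at a corner of the feasible region — with two constraints it uses at most two foods.
bell pepper only: max(7/2, 565/24) = 23.54 servings → $18.83.
tofu only: max(7/1, 565/175) = 7 servings → $5.95.
bell pepper + tofu with both tight: 2.025 servings and 2.951 servings → $4.13.
So the least-cost plan costs $4.13.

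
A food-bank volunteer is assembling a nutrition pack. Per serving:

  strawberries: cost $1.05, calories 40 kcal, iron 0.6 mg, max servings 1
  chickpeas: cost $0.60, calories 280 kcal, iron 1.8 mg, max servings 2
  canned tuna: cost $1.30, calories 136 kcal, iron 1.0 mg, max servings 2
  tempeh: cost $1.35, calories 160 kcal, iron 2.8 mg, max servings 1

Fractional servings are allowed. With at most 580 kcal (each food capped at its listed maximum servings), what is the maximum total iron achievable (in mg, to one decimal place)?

6.1 mg

Iron per kcal: tempeh 0.0175, strawberries 0.015, canned tuna 0.007353, chickpeas 0.006429.
Take 1 serving of tempeh: uses 160 kcal, +2.8 mg iron (running total 2.8 mg).
Take 1 serving of strawberries: uses 40 kcal, +0.6 mg iron (running total 3.4 mg).
Take 2 servings of canned tuna: uses 272 kcal, +2.0 mg iron (running total 5.4 mg).
Take 0.3857 servings of chickpeas: uses 108 kcal, +0.7 mg iron (running total 6.1 mg).
Filling greedily by iron-per-kcal is optimal for one linear limit, giving 6.1 mg.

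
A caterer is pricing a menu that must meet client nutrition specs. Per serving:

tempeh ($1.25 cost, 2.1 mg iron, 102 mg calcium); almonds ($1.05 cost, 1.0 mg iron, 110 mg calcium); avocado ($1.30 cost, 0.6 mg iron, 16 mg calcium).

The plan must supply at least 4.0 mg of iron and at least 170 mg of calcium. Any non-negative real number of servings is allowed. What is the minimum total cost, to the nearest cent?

This is a tiny linear program; its minimum lies at a vertex of the feasible set. List the vertices and price them.
tempeh only: max(4.0/2.1, 170/102) = 1.905 servings → $2.38.
almonds only: max(4.0/1.0, 170/110) = 4 servings → $4.20.
avocado only: max(4.0/0.6, 170/16) = 10.62 servings → $13.81.
tempeh + almonds: the both-tight solution has a negative serving — not a feasible corner.
tempeh + avocado with both tight: 1.377 servings and 1.848 servings → $4.12.
almonds + avocado with both tight: 0.76 servings and 5.4 servings → $7.82.
So the least-cost plan costs $2.38.

$2.38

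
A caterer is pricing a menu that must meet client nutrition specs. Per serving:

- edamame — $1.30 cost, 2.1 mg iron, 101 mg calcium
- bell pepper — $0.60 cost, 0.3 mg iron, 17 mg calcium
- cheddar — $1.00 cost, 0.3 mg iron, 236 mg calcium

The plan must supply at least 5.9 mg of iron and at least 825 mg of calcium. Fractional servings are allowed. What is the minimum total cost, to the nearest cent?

$5.64

For a min-cost LP with two ≥-constraints, a basic feasible solution has at most two positive variables.
edamame only: max(5.9/2.1, 825/101) = 8.168 servings → $10.62.
bell pepper only: max(5.9/0.3, 825/17) = 48.53 servings → $29.12.
cheddar only: max(5.9/0.3, 825/236) = 19.67 servings → $19.67.
edamame + bell pepper with both targets exact would need a negative amount; discard.
edamame + cheddar with both tight: 2.461 servings and 2.443 servings → $5.64.
bell pepper + cheddar with both tight: 17.43 servings and 2.24 servings → $12.70.
Cheapest feasible corner: $5.64.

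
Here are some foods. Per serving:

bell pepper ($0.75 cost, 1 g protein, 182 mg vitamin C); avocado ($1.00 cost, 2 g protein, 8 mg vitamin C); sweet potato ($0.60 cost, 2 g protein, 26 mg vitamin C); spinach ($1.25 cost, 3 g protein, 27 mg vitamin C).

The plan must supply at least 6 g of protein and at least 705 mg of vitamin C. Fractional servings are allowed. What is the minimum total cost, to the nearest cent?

The cheapest plan sits at a corner of the feasible region — with two constraints it uses at most two foods.
bell pepper only: max(6/1, 705/182) = 6 servings → $4.50.
avocado only: max(6/2, 705/8) = 88.12 servings → $88.12.
sweet potato only: max(6/2, 705/26) = 27.12 servings → $16.27.
spinach only: max(6/3, 705/27) = 26.11 servings → $32.64.
bell pepper + avocado with both tight: 3.826 servings and 1.087 servings → $3.96.
bell pepper + sweet potato with both tight: 3.71 servings and 1.145 servings → $3.47.
bell pepper + spinach with both tight: 3.763 servings and 0.7457 servings → $3.75.
avocado + sweet potato with both targets exact would need a negative amount; discard.
avocado + spinach with both targets exact would need a negative amount; discard.
sweet potato + spinach: the both-tight solution has a negative serving — not a feasible corner.
Cheapest feasible corner: $3.47.

$3.47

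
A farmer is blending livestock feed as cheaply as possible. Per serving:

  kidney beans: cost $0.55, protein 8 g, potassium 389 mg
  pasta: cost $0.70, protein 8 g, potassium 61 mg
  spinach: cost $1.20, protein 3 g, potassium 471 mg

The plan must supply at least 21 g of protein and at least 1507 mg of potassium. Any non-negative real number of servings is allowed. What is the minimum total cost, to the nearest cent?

$2.13

kidney beans only: max(21/8, 1507/389) = 3.874 servings → $2.13.
pasta only: max(21/8, 1507/61) = 24.7 servings → $17.29.
spinach only: max(21/3, 1507/471) = 7 servings → $8.40.
kidney beans + pasta: intersection lies outside the first quadrant.
kidney beans + spinach with both tight: 2.065 servings and 1.494 servings → $2.93.
pasta + spinach with both tight: 1.498 servings and 3.006 servings → $4.66.
Cheapest feasible corner: $2.13.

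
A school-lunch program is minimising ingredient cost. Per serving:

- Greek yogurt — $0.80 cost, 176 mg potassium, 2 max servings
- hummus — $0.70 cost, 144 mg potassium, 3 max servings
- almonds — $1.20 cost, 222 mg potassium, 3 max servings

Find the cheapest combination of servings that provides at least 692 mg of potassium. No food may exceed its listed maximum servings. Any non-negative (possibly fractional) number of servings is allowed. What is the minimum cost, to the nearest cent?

Cost per mg of potassium: Greek yogurt $0.0045, hummus $0.0049, almonds $0.0054.
Take 2 servings of Greek yogurt: +352.0 mg potassium for $1.60 (total $1.60, still need 340.0 mg).
Take 2.361 servings of hummus: +340.0 mg potassium for $1.65 (total $3.25, still need 0.0 mg).
Greedy by cheapest-per-mg is optimal for a single linear constraint, so the minimum cost is $3.25.

$3.25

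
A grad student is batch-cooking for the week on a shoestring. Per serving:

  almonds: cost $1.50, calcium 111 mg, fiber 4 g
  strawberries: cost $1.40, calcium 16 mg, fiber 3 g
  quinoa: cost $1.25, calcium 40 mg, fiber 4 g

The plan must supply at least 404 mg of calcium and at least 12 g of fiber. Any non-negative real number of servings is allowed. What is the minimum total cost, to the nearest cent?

The cheapest plan sits at a corner of the feasible region — with two constraints it uses at most two foods.
almonds only: max(404/111, 12/4) = 3.64 servings → $5.46.
strawberries only: max(404/16, 12/3) = 25.25 servings → $35.35.
quinoa only: max(404/40, 12/4) = 10.1 servings → $12.62.
almonds + strawberries: intersection lies outside the first quadrant.
almonds + quinoa with both targets exact would need a negative amount; discard.
strawberries + quinoa with both targets exact would need a negative amount; discard.
So the least-cost plan costs $5.46.

$5.46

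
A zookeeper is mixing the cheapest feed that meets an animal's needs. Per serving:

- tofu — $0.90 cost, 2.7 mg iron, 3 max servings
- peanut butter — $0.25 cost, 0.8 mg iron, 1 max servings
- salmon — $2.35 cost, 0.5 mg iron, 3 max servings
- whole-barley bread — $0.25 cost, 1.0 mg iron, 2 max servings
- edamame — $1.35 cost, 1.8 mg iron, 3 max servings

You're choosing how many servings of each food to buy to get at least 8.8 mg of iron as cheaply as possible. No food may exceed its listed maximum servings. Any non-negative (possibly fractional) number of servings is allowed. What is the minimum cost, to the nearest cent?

$2.75

Cost per mg of iron: whole-barley bread $0.2500, peanut butter $0.3125, tofu $0.3333, edamame $0.7500, salmon $4.7000.
Take 2 servings of whole-barley bread: +2.0 mg iron for $0.50 (total $0.50, still need 6.8 mg).
Take 1 serving of peanut butter: +0.8 mg iron for $0.25 (total $0.75, still need 6.0 mg).
Take 2.222 servings of tofu: +6.0 mg iron for $2.00 (total $2.75, still need 0.0 mg).
Greedy by cheapest-per-mg is optimal for a single linear constraint, so the minimum cost is $2.75.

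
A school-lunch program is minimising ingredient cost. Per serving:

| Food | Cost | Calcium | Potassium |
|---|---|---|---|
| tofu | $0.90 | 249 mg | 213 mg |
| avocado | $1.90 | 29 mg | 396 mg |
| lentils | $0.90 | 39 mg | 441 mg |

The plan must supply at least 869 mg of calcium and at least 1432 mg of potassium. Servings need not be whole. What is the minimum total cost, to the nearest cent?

$4.42

Two binding constraints pin down two serving amounts, so the optimal mix uses at most two foods. The candidates are each food alone (scaled to the tighter of calcium/potassium) and each pair with both constraints tight.
tofu only: max(869/249, 1432/213) = 6.723 servings → $6.05.
avocado only: max(869/29, 1432/396) = 29.97 servings → $56.93.
lentils only: max(869/39, 1432/441) = 22.28 servings → $20.05.
tofu + avocado with both tight: 3.274 servings and 1.855 servings → $6.47.
tofu + lentils with both tight: 3.225 servings and 1.689 servings → $4.42.
avocado + lentils: intersection lies outside the first quadrant.
Cheapest feasible corner: $4.42.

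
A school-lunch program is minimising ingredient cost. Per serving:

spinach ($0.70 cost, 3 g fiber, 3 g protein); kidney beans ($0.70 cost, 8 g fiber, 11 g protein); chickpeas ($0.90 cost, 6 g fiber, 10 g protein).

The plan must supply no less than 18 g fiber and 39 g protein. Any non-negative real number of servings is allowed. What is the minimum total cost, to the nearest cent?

For a min-cost LP with two ≥-constraints, a basic feasible solution has at most two positive variables.
spinach only: max(18/3, 39/3) = 13 servings → $9.10.
kidney beans only: max(18/8, 39/11) = 3.545 servings → $2.48.
chickpeas only: max(18/6, 39/10) = 3.9 servings → $3.51.
spinach + kidney beans: intersection lies outside the first quadrant.
spinach + chickpeas: intersection lies outside the first quadrant.
kidney beans + chickpeas: intersection lies outside the first quadrant.
The minimum over all feasible corners is $2.48.

$2.48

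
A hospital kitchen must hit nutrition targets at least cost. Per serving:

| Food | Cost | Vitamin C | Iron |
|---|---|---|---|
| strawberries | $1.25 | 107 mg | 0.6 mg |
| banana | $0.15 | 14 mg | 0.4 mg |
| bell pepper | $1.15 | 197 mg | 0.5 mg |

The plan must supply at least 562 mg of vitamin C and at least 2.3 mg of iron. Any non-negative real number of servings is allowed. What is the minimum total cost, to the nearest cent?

strawberries only: max(562/107, 2.3/0.6) = 5.252 servings → $6.57.
banana only: max(562/14, 2.3/0.4) = 40.14 servings → $6.02.
bell pepper only: max(562/197, 2.3/0.5) = 4.6 servings → $5.29.
strawberries + banana: the both-tight solution has a negative serving — not a feasible corner.
strawberries + bell pepper with both tight: 2.66 servings and 1.408 servings → $4.94.
banana + bell pepper with both tight: 2.397 servings and 2.682 servings → $3.44.
Cheapest feasible corner: $3.44.

$3.44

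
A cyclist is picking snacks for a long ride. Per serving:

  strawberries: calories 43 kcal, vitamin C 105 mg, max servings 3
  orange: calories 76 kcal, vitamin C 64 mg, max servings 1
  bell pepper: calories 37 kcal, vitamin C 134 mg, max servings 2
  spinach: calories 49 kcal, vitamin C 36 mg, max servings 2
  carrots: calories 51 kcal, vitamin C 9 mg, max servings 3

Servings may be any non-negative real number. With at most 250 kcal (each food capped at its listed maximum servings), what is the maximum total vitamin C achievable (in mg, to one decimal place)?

622.6 mg

Vitamin C per kcal: bell pepper 3.622, strawberries 2.442, orange 0.8421, spinach 0.7347, carrots 0.1765.
Take 2 servings of bell pepper: uses 74 kcal, +268.0 mg vitamin C (running total 268.0 mg).
Take 3 servings of strawberries: uses 129 kcal, +315.0 mg vitamin C (running total 583.0 mg).
Take 0.6184 servings of orange: uses 47 kcal, +39.6 mg vitamin C (running total 622.6 mg).
Greedy by best ratio exhausts the calories allowance optimally: 622.6 mg.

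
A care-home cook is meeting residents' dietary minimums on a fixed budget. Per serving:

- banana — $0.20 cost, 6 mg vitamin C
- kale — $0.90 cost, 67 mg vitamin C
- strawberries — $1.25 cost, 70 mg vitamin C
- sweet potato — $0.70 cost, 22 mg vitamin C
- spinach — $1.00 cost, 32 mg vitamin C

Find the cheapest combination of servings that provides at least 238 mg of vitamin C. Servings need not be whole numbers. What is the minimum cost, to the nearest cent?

$3.20

Cost per mg of vitamin C: kale $0.0134, strawberries $0.0179, spinach $0.0312, sweet potato $0.0318, banana $0.0333.
With no serving limits, use only kale: 238 mg / 67 mg = 3.552 servings × $0.90 = $3.20.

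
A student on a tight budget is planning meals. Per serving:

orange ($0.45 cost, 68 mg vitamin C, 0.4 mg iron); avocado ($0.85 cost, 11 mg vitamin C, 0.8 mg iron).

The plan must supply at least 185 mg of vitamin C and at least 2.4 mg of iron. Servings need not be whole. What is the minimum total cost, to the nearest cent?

$2.61

orange only: max(185/68, 2.4/0.4) = 6 servings → $2.70.
avocado only: max(185/11, 2.4/0.8) = 16.82 servings → $14.30.
orange + avocado with both tight: 2.432 servings and 1.784 servings → $2.61.
The minimum over all feasible corners is $2.61.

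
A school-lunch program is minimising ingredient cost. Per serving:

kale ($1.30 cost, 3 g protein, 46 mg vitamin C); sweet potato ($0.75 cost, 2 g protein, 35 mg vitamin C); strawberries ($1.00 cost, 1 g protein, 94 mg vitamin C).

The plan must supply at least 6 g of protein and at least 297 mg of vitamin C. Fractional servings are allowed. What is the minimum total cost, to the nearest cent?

$3.82

At the optimum either one food covers both requirements or two foods hit both targets exactly; no other combination can be cheaper.
kale only: max(6/3, 297/46) = 6.457 servings → $8.39.
sweet potato only: max(6/2, 297/35) = 8.486 servings → $6.36.
strawberries only: max(6/1, 297/94) = 6 servings → $6.00.
kale + sweet potato: the both-tight solution has a negative serving — not a feasible corner.
kale + strawberries with both tight: 1.131 servings and 2.606 servings → $4.08.
sweet potato + strawberries with both tight: 1.745 servings and 2.51 servings → $3.82.
Cheapest feasible corner: $3.82.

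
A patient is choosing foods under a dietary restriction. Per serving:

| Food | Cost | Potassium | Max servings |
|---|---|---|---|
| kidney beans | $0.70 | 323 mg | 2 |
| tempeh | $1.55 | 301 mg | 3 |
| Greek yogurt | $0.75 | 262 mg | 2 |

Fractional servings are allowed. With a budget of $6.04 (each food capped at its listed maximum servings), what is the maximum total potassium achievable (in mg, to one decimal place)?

Potassium per dollar: kidney beans 461.4, Greek yogurt 349.3, tempeh 194.2.
Take 2 servings of kidney beans: spends $1.40, +646.0 mg potassium (running total 646.0 mg).
Take 2 servings of Greek yogurt: spends $1.50, +524.0 mg potassium (running total 1170.0 mg).
Take 2.026 servings of tempeh: spends $3.14, +609.8 mg potassium (running total 1779.8 mg).
Greedy by best ratio exhausts the cost allowance optimally: 1779.8 mg.

1779.8 mg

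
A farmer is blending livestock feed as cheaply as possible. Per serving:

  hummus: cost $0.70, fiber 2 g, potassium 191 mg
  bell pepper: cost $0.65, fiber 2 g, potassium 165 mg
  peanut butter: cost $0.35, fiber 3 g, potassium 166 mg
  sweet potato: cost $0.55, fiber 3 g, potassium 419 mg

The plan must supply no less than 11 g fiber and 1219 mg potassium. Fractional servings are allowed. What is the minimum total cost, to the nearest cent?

With two linear requirements the optimum uses one or two foods; enumerate the corners.
hummus only: max(11/2, 1219/191) = 6.382 servings → $4.47.
bell pepper only: max(11/2, 1219/165) = 7.388 servings → $4.80.
peanut butter only: max(11/3, 1219/166) = 7.343 servings → $2.57.
sweet potato only: max(11/3, 1219/419) = 3.667 servings → $2.02.
hummus + bell pepper: the both-tight solution has a negative serving — not a feasible corner.
hummus + peanut butter: intersection lies outside the first quadrant.
hummus + sweet potato with both tight: 3.592 servings and 1.272 servings → $3.21.
bell pepper + peanut butter: the both-tight solution has a negative serving — not a feasible corner.
bell pepper + sweet potato with both tight: 2.776 servings and 1.816 servings → $2.80.
peanut butter + sweet potato with both tight: 1.254 servings and 2.412 servings → $1.77.
The minimum over all feasible corners is $1.77.

$1.77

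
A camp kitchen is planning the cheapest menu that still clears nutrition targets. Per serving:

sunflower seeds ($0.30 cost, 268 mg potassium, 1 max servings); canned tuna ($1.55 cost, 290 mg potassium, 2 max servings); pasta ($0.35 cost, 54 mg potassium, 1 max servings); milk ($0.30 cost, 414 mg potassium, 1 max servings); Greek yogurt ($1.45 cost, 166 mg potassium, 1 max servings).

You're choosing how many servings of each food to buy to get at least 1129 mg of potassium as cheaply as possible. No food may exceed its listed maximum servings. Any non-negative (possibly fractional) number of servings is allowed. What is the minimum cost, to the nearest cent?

$2.99

Cost per mg of potassium: milk $0.0007, sunflower seeds $0.0011, canned tuna $0.0053, pasta $0.0065, Greek yogurt $0.0087.
Take 1 serving of milk: +414.0 mg potassium for $0.30 (total $0.30, still need 715.0 mg).
Take 1 serving of sunflower seeds: +268.0 mg potassium for $0.30 (total $0.60, still need 447.0 mg).
Take 1.541 servings of canned tuna: +447.0 mg potassium for $2.39 (total $2.99, still need 0.0 mg).
Greedy by cheapest-per-mg is optimal for a single linear constraint, so the minimum cost is $2.99.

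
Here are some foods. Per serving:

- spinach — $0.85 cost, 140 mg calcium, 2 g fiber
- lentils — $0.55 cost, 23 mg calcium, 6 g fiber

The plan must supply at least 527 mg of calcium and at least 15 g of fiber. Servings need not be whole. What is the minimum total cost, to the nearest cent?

$3.74

With two linear requirements the optimum uses one or two foods; enumerate the corners.
spinach only: max(527/140, 15/2) = 7.5 servings → $6.38.
lentils only: max(527/23, 15/6) = 22.91 servings → $12.60.
spinach + lentils with both tight: 3.548 servings and 1.317 servings → $3.74.
The minimum over all feasible corners is $3.74.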